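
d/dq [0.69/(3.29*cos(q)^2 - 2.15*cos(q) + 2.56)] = (4.5402*cos(q) - 1.4835)*sin(q)/(3.29*cos(q)^2 - 2.15*cos(q) + 2.56)^2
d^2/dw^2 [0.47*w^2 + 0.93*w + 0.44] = 0.940000000000000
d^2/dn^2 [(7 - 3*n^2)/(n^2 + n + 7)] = 6*(n^3 + 28*n^2 + 7*n - 63)/(n^6 + 3*n^5 + 24*n^4 + 43*n^3 + 168*n^2 + 147*n + 343)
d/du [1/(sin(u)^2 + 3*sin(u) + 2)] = -(2*sin(u) + 3)*cos(u)/(sin(u)^2 + 3*sin(u) + 2)^2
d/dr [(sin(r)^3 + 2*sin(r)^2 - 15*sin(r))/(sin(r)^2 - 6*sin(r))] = (sin(r)^2 - 12*sin(r) + 3)*cos(r)/(sin(r) - 6)^2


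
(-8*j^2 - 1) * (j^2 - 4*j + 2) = -8*j^4 + 32*j^3 - 17*j^2 + 4*j - 2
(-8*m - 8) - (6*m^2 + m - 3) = -6*m^2 - 9*m - 5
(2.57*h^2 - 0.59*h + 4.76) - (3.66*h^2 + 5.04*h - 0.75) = -1.09*h^2 - 5.63*h + 5.51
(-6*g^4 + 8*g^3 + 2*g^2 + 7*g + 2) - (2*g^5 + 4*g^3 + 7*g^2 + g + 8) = -2*g^5 - 6*g^4 + 4*g^3 - 5*g^2 + 6*g - 6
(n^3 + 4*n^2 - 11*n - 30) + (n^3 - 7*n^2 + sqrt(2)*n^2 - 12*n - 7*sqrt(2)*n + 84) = 2*n^3 - 3*n^2 + sqrt(2)*n^2 - 23*n - 7*sqrt(2)*n + 54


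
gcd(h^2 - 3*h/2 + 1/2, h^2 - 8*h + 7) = h - 1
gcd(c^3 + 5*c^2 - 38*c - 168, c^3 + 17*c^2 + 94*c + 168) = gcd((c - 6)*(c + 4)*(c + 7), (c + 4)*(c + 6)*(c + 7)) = c^2 + 11*c + 28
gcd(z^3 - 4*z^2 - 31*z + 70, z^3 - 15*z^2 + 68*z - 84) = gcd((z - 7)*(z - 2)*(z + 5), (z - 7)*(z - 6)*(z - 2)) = z^2 - 9*z + 14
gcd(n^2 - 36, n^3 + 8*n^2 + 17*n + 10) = 1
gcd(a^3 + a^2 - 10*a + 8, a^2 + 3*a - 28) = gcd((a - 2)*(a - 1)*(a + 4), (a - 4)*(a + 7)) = 1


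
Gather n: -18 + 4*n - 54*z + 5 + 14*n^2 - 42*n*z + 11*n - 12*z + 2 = 14*n^2 + n*(15 - 42*z) - 66*z - 11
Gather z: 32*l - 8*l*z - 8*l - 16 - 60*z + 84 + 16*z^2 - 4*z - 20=24*l + 16*z^2 + z*(-8*l - 64) + 48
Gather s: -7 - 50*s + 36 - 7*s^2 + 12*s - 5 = -7*s^2 - 38*s + 24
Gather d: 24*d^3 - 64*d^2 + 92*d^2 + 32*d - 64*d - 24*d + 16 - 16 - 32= 24*d^3 + 28*d^2 - 56*d - 32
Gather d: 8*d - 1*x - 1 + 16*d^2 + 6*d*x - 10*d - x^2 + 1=16*d^2 + d*(6*x - 2) - x^2 - x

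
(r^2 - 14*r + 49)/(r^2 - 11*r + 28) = (r - 7)/(r - 4)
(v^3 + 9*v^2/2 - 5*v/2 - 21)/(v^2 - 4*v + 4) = (2*v^2 + 13*v + 21)/(2*(v - 2))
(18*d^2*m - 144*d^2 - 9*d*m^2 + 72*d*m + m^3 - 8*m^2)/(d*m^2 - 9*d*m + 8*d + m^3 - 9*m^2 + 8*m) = (18*d^2 - 9*d*m + m^2)/(d*m - d + m^2 - m)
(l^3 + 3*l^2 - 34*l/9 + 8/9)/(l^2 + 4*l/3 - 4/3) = (3*l^2 + 11*l - 4)/(3*(l + 2))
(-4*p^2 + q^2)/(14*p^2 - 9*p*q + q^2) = (-2*p - q)/(7*p - q)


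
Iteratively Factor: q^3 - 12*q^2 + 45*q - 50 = (q - 2)*(q^2 - 10*q + 25) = (q - 5)*(q - 2)*(q - 5)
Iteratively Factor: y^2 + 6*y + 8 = (y + 2)*(y + 4)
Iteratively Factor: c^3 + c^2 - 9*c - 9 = (c - 3)*(c^2 + 4*c + 3) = (c - 3)*(c + 1)*(c + 3)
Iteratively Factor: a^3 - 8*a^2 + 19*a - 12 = (a - 1)*(a^2 - 7*a + 12) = (a - 4)*(a - 1)*(a - 3)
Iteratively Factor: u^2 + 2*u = (u + 2)*(u)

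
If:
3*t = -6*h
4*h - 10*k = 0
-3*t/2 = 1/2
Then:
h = 1/6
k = 1/15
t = -1/3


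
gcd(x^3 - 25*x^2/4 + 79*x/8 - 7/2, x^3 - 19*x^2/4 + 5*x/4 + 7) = x^2 - 23*x/4 + 7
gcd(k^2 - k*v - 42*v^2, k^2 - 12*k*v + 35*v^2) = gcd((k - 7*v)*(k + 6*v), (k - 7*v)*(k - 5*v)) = -k + 7*v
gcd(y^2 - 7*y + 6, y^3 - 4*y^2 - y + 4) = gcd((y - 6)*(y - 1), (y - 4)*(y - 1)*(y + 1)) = y - 1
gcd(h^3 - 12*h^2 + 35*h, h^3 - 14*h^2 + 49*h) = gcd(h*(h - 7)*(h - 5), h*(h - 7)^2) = h^2 - 7*h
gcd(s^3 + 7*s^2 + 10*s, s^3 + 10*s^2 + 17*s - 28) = 1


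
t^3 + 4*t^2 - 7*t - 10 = (t - 2)*(t + 1)*(t + 5)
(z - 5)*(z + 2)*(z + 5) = z^3 + 2*z^2 - 25*z - 50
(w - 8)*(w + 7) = w^2 - w - 56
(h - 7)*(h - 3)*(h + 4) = h^3 - 6*h^2 - 19*h + 84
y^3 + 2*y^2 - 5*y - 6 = (y - 2)*(y + 1)*(y + 3)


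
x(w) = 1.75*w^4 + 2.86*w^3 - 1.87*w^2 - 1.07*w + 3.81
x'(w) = 7.0*w^3 + 8.58*w^2 - 3.74*w - 1.07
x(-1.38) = 0.56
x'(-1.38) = 2.03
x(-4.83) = 595.51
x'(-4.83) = -571.59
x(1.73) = 26.85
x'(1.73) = 54.38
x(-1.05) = 1.69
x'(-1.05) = 4.21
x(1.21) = 8.60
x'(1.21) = 19.37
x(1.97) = 42.67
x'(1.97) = 78.38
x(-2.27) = 9.62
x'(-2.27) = -30.25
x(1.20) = 8.40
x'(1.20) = 18.89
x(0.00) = 3.81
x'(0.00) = -1.07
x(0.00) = 3.81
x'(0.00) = -1.07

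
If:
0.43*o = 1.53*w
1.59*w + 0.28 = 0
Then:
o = -0.63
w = -0.18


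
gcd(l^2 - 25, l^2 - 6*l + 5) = l - 5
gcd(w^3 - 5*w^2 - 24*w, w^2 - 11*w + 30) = 1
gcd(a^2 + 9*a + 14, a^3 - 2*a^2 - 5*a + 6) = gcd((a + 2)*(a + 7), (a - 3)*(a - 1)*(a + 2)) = a + 2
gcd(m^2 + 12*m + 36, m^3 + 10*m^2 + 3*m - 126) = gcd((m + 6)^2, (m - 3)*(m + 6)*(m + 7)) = m + 6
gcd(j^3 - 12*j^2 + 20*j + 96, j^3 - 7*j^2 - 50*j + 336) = j^2 - 14*j + 48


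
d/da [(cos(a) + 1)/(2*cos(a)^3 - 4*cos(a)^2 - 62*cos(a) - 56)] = (2*cos(a) - 3)*sin(a)/(2*(cos(a) - 7)^2*(cos(a) + 4)^2)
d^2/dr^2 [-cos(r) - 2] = cos(r)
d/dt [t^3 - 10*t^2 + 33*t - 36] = 3*t^2 - 20*t + 33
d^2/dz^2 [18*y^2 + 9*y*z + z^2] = 2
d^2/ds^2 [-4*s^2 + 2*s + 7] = -8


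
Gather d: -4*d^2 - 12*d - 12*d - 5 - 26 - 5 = -4*d^2 - 24*d - 36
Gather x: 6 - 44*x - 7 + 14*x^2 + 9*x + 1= 14*x^2 - 35*x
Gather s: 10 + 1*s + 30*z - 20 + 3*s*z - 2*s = s*(3*z - 1) + 30*z - 10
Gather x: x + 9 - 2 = x + 7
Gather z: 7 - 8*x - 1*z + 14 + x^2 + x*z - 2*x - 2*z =x^2 - 10*x + z*(x - 3) + 21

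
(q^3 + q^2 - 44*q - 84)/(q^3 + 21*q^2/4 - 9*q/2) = 4*(q^2 - 5*q - 14)/(q*(4*q - 3))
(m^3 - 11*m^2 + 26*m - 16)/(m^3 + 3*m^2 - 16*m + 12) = (m - 8)/(m + 6)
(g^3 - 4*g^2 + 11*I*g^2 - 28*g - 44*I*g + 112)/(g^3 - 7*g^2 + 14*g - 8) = (g^2 + 11*I*g - 28)/(g^2 - 3*g + 2)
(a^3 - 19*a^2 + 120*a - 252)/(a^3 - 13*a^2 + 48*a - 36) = (a - 7)/(a - 1)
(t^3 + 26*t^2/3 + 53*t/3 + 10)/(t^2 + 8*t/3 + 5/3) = t + 6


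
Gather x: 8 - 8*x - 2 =6 - 8*x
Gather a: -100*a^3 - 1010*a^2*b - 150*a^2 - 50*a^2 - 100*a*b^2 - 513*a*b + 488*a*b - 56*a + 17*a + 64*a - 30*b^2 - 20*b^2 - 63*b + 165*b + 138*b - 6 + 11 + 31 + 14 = -100*a^3 + a^2*(-1010*b - 200) + a*(-100*b^2 - 25*b + 25) - 50*b^2 + 240*b + 50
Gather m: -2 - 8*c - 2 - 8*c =-16*c - 4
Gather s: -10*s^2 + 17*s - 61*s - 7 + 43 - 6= -10*s^2 - 44*s + 30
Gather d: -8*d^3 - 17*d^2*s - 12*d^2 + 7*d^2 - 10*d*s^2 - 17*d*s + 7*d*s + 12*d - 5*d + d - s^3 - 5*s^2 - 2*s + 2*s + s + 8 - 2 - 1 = -8*d^3 + d^2*(-17*s - 5) + d*(-10*s^2 - 10*s + 8) - s^3 - 5*s^2 + s + 5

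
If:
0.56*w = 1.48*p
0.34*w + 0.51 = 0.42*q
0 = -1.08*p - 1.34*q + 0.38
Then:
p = -0.32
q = 0.54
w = -0.84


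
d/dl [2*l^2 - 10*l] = 4*l - 10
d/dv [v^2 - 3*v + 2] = 2*v - 3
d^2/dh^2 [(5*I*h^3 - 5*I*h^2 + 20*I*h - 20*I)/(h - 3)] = 10*I*(h^3 - 9*h^2 + 27*h - 1)/(h^3 - 9*h^2 + 27*h - 27)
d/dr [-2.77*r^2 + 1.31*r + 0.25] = 1.31 - 5.54*r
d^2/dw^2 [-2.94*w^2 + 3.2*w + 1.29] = -5.88000000000000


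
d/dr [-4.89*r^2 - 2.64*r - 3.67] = -9.78*r - 2.64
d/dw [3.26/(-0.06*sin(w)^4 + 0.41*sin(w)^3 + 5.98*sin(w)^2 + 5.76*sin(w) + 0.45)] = (0.7824*sin(w)^3 - 4.0098*sin(w)^2 - 38.9896*sin(w) - 18.7776)*cos(w)/(-0.06*sin(w)^4 + 0.41*sin(w)^3 + 5.98*sin(w)^2 + 5.76*sin(w) + 0.45)^2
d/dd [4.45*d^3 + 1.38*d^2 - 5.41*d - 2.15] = 13.35*d^2 + 2.76*d - 5.41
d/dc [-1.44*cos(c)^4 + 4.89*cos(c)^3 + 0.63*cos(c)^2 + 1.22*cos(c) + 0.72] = (5.76*cos(c)^3 - 14.67*cos(c)^2 - 1.26*cos(c) - 1.22)*sin(c)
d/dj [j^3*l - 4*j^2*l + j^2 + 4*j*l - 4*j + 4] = 3*j^2*l - 8*j*l + 2*j + 4*l - 4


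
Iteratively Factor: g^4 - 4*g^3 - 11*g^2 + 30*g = (g - 5)*(g^3 + g^2 - 6*g) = (g - 5)*(g + 3)*(g^2 - 2*g) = (g - 5)*(g - 2)*(g + 3)*(g)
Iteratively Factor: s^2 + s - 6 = (s + 3)*(s - 2)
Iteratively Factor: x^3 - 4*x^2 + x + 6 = (x - 3)*(x^2 - x - 2) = (x - 3)*(x - 2)*(x + 1)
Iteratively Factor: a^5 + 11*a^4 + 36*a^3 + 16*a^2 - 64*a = (a)*(a^4 + 11*a^3 + 36*a^2 + 16*a - 64) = a*(a + 4)*(a^3 + 7*a^2 + 8*a - 16) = a*(a + 4)^2*(a^2 + 3*a - 4) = a*(a + 4)^3*(a - 1)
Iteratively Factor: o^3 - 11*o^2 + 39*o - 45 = (o - 3)*(o^2 - 8*o + 15) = (o - 5)*(o - 3)*(o - 3)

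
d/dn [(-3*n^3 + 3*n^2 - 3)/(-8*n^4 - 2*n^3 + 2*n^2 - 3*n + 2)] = 3*(-8*n^6 + 16*n^5 - 26*n^3 - 15*n^2 + 8*n - 3)/(64*n^8 + 32*n^7 - 28*n^6 + 40*n^5 - 16*n^4 - 20*n^3 + 17*n^2 - 12*n + 4)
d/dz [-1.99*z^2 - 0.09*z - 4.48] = -3.98*z - 0.09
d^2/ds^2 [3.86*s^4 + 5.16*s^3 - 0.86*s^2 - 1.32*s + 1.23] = 46.32*s^2 + 30.96*s - 1.72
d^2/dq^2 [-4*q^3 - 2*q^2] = -24*q - 4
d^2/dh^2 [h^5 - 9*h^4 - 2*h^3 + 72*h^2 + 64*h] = 20*h^3 - 108*h^2 - 12*h + 144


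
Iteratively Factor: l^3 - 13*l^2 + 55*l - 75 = (l - 5)*(l^2 - 8*l + 15) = (l - 5)*(l - 3)*(l - 5)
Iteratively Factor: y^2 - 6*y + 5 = (y - 1)*(y - 5)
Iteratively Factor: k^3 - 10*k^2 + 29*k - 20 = (k - 1)*(k^2 - 9*k + 20) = (k - 5)*(k - 1)*(k - 4)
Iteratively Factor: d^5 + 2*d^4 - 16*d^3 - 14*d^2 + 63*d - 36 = (d - 1)*(d^4 + 3*d^3 - 13*d^2 - 27*d + 36) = (d - 1)*(d + 3)*(d^3 - 13*d + 12) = (d - 3)*(d - 1)*(d + 3)*(d^2 + 3*d - 4) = (d - 3)*(d - 1)*(d + 3)*(d + 4)*(d - 1)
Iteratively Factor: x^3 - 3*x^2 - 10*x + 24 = (x - 2)*(x^2 - x - 12) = (x - 2)*(x + 3)*(x - 4)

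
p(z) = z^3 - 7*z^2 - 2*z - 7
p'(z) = 3*z^2 - 14*z - 2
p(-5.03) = -301.31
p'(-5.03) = 144.32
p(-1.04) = -13.62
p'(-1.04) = 15.80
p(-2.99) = -90.33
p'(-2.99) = 66.68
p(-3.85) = -160.12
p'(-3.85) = 96.37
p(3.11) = -50.84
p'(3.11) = -16.52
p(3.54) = -57.44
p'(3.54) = -13.97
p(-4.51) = -232.09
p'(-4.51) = 122.16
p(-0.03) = -6.95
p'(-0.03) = -1.58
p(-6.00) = -463.00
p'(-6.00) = 190.00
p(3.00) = -49.00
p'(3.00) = -17.00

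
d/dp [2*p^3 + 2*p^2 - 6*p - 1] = 6*p^2 + 4*p - 6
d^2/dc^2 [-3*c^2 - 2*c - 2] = -6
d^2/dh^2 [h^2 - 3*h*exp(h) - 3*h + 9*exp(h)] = -3*h*exp(h) + 3*exp(h) + 2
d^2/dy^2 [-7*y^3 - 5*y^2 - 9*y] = -42*y - 10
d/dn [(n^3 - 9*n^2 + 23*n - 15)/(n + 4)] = (2*n^3 + 3*n^2 - 72*n + 107)/(n^2 + 8*n + 16)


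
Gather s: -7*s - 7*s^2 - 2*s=-7*s^2 - 9*s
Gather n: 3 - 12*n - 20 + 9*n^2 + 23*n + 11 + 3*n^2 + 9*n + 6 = 12*n^2 + 20*n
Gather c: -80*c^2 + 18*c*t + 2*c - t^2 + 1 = -80*c^2 + c*(18*t + 2) - t^2 + 1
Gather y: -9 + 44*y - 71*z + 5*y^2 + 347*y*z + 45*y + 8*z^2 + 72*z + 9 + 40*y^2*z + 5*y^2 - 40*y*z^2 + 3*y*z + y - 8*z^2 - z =y^2*(40*z + 10) + y*(-40*z^2 + 350*z + 90)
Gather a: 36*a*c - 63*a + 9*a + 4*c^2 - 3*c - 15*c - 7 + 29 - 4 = a*(36*c - 54) + 4*c^2 - 18*c + 18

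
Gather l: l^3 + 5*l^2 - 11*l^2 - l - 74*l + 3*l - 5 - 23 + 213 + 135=l^3 - 6*l^2 - 72*l + 320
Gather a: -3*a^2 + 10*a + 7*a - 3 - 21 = -3*a^2 + 17*a - 24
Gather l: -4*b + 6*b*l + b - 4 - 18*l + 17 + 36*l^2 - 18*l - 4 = -3*b + 36*l^2 + l*(6*b - 36) + 9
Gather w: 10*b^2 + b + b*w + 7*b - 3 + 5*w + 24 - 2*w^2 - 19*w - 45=10*b^2 + 8*b - 2*w^2 + w*(b - 14) - 24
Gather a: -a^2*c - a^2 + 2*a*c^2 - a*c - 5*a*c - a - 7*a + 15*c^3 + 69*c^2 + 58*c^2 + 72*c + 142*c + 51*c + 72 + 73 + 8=a^2*(-c - 1) + a*(2*c^2 - 6*c - 8) + 15*c^3 + 127*c^2 + 265*c + 153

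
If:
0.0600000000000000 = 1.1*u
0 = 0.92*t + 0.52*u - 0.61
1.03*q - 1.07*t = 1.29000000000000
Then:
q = 1.91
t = 0.63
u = 0.05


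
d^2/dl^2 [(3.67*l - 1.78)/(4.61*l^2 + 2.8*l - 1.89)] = ((3.67*l - 1.78)*(9.22*l + 2.8)*(18.44*l + 5.6) - (101.5122*l + 4.1404)*(4.61*l^2 + 2.8*l - 1.89))/(4.61*l^2 + 2.8*l - 1.89)^3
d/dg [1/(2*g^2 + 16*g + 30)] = (-g - 4)/(g^2 + 8*g + 15)^2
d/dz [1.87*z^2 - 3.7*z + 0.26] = 3.74*z - 3.7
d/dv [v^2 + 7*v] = 2*v + 7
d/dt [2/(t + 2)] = -2/(t + 2)^2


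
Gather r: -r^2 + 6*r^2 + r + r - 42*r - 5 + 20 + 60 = 5*r^2 - 40*r + 75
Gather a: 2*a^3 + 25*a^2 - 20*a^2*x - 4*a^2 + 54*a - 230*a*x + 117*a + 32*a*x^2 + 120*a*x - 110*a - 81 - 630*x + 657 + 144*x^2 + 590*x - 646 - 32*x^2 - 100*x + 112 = 2*a^3 + a^2*(21 - 20*x) + a*(32*x^2 - 110*x + 61) + 112*x^2 - 140*x + 42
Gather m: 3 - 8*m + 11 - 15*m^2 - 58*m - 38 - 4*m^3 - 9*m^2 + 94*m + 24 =-4*m^3 - 24*m^2 + 28*m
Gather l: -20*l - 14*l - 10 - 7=-34*l - 17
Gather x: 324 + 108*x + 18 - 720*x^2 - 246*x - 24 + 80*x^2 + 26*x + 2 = -640*x^2 - 112*x + 320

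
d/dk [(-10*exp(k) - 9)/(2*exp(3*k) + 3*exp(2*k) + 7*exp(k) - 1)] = (40*exp(3*k) + 84*exp(2*k) + 54*exp(k) + 73)*exp(k)/(4*exp(6*k) + 12*exp(5*k) + 37*exp(4*k) + 38*exp(3*k) + 43*exp(2*k) - 14*exp(k) + 1)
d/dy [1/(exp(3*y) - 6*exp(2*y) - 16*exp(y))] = (-3*exp(2*y) + 12*exp(y) + 16)*exp(-y)/(-exp(2*y) + 6*exp(y) + 16)^2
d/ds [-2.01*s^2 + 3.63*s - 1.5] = 3.63 - 4.02*s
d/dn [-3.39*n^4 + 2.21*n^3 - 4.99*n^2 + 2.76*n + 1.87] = -13.56*n^3 + 6.63*n^2 - 9.98*n + 2.76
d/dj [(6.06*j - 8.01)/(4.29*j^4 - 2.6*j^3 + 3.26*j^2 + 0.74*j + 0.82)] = (-77.9922*j^4 + 168.9636*j^3 - 82.2336*j^2 + 52.2252*j + 10.8966)/(18.4041*j^8 - 22.308*j^7 + 34.7308*j^6 - 10.6028*j^5 + 13.8152*j^4 + 0.5608*j^3 + 5.894*j^2 + 1.2136*j + 0.6724)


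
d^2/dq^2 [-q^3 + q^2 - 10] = 2 - 6*q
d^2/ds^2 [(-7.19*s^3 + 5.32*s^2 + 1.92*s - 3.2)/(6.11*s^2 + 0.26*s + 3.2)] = (4.54747350886464e-13*s^5 + 2.27373675443232e-13*s^4 + 406.638232*s^3 - 1376.76864*s^2 - 697.49376*s + 230.45888)/(228.099131*s^6 + 29.119038*s^5 + 359.627268*s^4 + 30.518696*s^3 + 188.34816*s^2 + 7.9872*s + 32.768)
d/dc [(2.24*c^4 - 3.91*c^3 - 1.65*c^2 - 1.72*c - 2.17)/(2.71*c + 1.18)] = (18.2112*c^4 - 10.6194*c^3 - 18.3129*c^2 - 3.894*c + 3.8511)/(7.3441*c^2 + 6.3956*c + 1.3924)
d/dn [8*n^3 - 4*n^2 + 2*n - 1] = 24*n^2 - 8*n + 2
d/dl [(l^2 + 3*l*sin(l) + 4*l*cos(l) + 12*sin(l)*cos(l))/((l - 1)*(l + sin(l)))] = ((1 - l)*(cos(l) + 1)*(l^2 + 3*l*sin(l) + 4*l*cos(l) + 6*sin(2*l)) + (l - 1)*(l + sin(l))*(-4*l*sin(l) + 3*l*cos(l) + 2*l + 3*sin(l) + 4*cos(l) + 12*cos(2*l)) - (l + sin(l))*(l^2 + 3*l*sin(l) + 4*l*cos(l) + 6*sin(2*l)))/((l - 1)^2*(l + sin(l))^2)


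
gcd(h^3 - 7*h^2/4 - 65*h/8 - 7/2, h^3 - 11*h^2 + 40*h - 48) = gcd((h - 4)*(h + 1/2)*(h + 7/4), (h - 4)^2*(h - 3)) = h - 4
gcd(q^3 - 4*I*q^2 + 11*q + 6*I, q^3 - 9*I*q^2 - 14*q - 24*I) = q^2 - 5*I*q + 6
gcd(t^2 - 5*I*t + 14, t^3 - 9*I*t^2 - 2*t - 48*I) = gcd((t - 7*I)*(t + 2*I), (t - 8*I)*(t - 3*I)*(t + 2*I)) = t + 2*I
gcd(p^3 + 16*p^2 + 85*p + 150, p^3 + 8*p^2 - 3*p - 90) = p^2 + 11*p + 30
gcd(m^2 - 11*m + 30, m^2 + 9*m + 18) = 1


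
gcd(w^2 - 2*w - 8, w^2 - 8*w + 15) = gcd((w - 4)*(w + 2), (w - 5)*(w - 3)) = 1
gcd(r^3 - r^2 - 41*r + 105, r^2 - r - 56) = r + 7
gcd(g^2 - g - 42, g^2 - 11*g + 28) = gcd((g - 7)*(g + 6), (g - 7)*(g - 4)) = g - 7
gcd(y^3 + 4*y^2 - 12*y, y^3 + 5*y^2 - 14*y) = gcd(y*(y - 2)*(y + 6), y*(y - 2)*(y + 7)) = y^2 - 2*y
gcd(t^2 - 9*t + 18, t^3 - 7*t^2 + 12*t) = t - 3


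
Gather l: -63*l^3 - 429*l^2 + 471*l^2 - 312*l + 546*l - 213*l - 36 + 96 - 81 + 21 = -63*l^3 + 42*l^2 + 21*l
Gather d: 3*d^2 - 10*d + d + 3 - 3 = 3*d^2 - 9*d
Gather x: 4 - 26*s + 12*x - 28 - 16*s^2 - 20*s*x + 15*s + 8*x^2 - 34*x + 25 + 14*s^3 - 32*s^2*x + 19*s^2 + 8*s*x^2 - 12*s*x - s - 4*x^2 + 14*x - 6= 14*s^3 + 3*s^2 - 12*s + x^2*(8*s + 4) + x*(-32*s^2 - 32*s - 8) - 5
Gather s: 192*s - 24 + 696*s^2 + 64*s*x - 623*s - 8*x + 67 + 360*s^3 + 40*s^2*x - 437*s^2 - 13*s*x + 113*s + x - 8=360*s^3 + s^2*(40*x + 259) + s*(51*x - 318) - 7*x + 35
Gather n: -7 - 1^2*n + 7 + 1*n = 0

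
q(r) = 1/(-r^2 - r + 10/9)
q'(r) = (2*r + 1)/(-r^2 - r + 10/9)^2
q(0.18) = 1.11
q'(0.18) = 1.68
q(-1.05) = 0.94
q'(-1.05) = -0.98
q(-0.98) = 0.88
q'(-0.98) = -0.75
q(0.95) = -1.35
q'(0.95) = 5.28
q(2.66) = -0.12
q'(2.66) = 0.08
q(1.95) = -0.22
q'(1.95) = 0.23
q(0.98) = -1.21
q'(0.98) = 4.30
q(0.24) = 1.23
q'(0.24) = 2.24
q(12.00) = -0.00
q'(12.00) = 0.00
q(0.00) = 0.90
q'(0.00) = 0.81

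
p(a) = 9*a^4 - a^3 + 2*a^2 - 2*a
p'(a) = 36*a^3 - 3*a^2 + 4*a - 2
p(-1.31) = 34.81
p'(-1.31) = -93.32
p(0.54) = 0.11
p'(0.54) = 4.95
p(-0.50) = 2.19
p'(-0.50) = -9.25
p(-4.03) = 2479.89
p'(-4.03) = -2423.07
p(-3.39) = 1257.34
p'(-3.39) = -1452.53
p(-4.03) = 2479.89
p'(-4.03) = -2423.07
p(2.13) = 180.40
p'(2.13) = 340.80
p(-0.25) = 0.68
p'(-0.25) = -3.75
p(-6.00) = 11964.00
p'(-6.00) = -7910.00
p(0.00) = 0.00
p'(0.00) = -2.00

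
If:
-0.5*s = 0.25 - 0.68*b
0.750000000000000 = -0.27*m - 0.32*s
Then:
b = 0.735294117647059*s + 0.367647058823529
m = -1.18518518518519*s - 2.77777777777778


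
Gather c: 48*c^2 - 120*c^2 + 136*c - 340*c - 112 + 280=-72*c^2 - 204*c + 168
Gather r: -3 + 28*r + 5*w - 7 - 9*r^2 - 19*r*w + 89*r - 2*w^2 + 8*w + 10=-9*r^2 + r*(117 - 19*w) - 2*w^2 + 13*w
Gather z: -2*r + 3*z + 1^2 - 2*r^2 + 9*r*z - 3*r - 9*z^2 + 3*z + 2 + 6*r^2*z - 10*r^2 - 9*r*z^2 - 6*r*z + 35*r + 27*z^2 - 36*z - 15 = -12*r^2 + 30*r + z^2*(18 - 9*r) + z*(6*r^2 + 3*r - 30) - 12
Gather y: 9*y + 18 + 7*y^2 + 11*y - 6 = 7*y^2 + 20*y + 12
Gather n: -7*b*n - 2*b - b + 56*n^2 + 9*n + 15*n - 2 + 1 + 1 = -3*b + 56*n^2 + n*(24 - 7*b)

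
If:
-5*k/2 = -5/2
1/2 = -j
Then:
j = -1/2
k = 1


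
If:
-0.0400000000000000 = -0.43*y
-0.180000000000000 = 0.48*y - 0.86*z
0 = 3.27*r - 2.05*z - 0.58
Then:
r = 0.34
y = 0.09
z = 0.26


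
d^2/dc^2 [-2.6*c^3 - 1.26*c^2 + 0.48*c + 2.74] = -15.6*c - 2.52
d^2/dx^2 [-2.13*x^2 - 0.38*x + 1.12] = -4.26000000000000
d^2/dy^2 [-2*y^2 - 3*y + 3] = -4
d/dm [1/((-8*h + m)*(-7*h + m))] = (15*h - 2*m)/((7*h - m)^2*(8*h - m)^2)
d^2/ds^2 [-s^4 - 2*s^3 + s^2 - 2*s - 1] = -12*s^2 - 12*s + 2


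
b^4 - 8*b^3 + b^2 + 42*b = b*(b - 7)*(b - 3)*(b + 2)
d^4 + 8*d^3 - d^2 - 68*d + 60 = (d - 2)*(d - 1)*(d + 5)*(d + 6)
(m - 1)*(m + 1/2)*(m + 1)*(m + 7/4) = m^4 + 9*m^3/4 - m^2/8 - 9*m/4 - 7/8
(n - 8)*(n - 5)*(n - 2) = n^3 - 15*n^2 + 66*n - 80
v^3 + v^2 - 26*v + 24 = (v - 4)*(v - 1)*(v + 6)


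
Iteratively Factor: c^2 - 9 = (c + 3)*(c - 3)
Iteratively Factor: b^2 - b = (b)*(b - 1)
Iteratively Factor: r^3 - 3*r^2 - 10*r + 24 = (r + 3)*(r^2 - 6*r + 8) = (r - 4)*(r + 3)*(r - 2)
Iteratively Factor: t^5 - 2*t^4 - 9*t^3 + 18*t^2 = (t - 3)*(t^4 + t^3 - 6*t^2) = t*(t - 3)*(t^3 + t^2 - 6*t) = t^2*(t - 3)*(t^2 + t - 6) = t^2*(t - 3)*(t - 2)*(t + 3)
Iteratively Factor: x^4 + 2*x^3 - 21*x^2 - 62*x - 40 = (x - 5)*(x^3 + 7*x^2 + 14*x + 8) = (x - 5)*(x + 4)*(x^2 + 3*x + 2) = (x - 5)*(x + 2)*(x + 4)*(x + 1)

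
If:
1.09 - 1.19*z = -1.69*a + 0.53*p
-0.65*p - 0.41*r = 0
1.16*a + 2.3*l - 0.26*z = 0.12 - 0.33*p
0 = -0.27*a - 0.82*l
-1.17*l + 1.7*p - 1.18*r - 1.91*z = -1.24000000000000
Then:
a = 1.14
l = -0.38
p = 0.72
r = -1.14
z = 2.22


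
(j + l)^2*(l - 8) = j^2*l - 8*j^2 + 2*j*l^2 - 16*j*l + l^3 - 8*l^2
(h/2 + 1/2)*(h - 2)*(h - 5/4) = h^3/2 - 9*h^2/8 - 3*h/8 + 5/4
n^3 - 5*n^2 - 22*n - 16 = (n - 8)*(n + 1)*(n + 2)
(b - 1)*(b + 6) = b^2 + 5*b - 6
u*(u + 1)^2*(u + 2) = u^4 + 4*u^3 + 5*u^2 + 2*u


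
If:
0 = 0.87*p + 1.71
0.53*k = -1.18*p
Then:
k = 4.38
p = -1.97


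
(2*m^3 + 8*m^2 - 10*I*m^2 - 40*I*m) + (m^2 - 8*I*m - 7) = 2*m^3 + 9*m^2 - 10*I*m^2 - 48*I*m - 7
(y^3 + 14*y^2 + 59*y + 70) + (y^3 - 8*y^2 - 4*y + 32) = 2*y^3 + 6*y^2 + 55*y + 102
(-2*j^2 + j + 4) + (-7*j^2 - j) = 4 - 9*j^2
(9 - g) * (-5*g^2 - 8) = 5*g^3 - 45*g^2 + 8*g - 72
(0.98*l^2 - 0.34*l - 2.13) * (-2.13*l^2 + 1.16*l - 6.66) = -2.0874*l^4 + 1.861*l^3 - 2.3843*l^2 - 0.206399999999999*l + 14.1858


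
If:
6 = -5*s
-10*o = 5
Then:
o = -1/2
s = -6/5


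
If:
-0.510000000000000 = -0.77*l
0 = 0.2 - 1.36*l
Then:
No Solution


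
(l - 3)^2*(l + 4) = l^3 - 2*l^2 - 15*l + 36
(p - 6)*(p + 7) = p^2 + p - 42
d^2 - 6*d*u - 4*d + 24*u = (d - 4)*(d - 6*u)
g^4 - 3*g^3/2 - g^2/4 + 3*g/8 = g*(g - 3/2)*(g - 1/2)*(g + 1/2)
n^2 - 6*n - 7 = (n - 7)*(n + 1)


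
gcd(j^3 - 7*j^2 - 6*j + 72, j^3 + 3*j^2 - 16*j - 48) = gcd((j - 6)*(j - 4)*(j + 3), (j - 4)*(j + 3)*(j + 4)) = j^2 - j - 12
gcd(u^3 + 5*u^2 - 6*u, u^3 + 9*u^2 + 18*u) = u^2 + 6*u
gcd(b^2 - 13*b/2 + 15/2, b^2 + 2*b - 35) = b - 5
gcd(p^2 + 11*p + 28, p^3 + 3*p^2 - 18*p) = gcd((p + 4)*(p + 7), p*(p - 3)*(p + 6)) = 1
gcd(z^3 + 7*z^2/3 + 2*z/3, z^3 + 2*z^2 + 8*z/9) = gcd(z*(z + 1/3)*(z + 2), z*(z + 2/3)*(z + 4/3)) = z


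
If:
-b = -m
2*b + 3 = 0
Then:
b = -3/2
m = -3/2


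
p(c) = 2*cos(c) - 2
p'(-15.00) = 1.30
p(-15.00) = -3.52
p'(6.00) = 0.56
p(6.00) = -0.08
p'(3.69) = 1.04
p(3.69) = -3.71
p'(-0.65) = 1.21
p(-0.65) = -0.41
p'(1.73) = -1.97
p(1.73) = -2.32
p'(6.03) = 0.50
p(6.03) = -0.06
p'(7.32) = -1.72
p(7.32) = -0.98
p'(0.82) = -1.46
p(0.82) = -0.64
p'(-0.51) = 0.98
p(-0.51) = -0.25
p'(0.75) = -1.36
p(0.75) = -0.54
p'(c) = -2*sin(c)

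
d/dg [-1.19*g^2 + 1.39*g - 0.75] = 1.39 - 2.38*g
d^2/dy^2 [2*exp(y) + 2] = 2*exp(y)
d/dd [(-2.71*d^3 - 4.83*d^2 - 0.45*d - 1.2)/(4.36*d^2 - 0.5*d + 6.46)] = (-11.8156*d^4 + 2.71*d^3 - 48.1428*d^2 - 51.9396*d - 3.507)/(19.0096*d^4 - 4.36*d^3 + 56.5812*d^2 - 6.46*d + 41.7316)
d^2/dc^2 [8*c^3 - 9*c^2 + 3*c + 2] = 48*c - 18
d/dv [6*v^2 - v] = 12*v - 1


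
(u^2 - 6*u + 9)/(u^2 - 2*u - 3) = (u - 3)/(u + 1)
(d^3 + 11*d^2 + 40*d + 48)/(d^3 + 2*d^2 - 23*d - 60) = (d + 4)/(d - 5)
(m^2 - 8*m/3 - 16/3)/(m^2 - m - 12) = (m + 4/3)/(m + 3)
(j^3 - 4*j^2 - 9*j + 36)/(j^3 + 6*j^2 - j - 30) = (j^2 - 7*j + 12)/(j^2 + 3*j - 10)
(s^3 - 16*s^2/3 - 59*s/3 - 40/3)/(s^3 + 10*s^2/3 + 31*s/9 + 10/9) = 3*(s - 8)/(3*s + 2)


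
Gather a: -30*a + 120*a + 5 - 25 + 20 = 90*a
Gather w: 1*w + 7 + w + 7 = 2*w + 14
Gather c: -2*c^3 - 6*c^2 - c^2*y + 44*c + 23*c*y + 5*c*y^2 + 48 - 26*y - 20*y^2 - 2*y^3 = -2*c^3 + c^2*(-y - 6) + c*(5*y^2 + 23*y + 44) - 2*y^3 - 20*y^2 - 26*y + 48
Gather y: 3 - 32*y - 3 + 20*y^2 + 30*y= 20*y^2 - 2*y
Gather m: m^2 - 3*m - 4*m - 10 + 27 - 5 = m^2 - 7*m + 12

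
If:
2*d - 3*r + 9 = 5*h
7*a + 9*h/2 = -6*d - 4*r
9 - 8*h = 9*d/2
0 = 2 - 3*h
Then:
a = -1427/567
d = 22/27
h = 2/3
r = 197/81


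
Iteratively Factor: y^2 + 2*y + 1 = (y + 1)*(y + 1)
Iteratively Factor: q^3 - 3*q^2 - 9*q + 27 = (q + 3)*(q^2 - 6*q + 9) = (q - 3)*(q + 3)*(q - 3)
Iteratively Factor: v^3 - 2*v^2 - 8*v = (v)*(v^2 - 2*v - 8) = v*(v + 2)*(v - 4)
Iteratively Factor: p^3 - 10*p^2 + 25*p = (p)*(p^2 - 10*p + 25) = p*(p - 5)*(p - 5)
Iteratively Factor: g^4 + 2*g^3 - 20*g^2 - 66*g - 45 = (g - 5)*(g^3 + 7*g^2 + 15*g + 9) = (g - 5)*(g + 3)*(g^2 + 4*g + 3) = (g - 5)*(g + 1)*(g + 3)*(g + 3)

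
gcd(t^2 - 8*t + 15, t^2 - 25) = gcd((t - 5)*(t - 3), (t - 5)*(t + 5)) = t - 5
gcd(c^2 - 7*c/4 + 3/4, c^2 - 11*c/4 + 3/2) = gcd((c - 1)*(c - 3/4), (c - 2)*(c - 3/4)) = c - 3/4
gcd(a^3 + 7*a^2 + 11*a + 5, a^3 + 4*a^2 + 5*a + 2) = a^2 + 2*a + 1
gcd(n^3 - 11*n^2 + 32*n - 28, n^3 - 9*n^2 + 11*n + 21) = n - 7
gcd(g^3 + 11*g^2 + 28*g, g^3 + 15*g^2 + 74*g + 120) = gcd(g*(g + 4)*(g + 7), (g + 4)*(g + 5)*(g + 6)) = g + 4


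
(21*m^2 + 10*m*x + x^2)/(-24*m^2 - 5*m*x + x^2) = (7*m + x)/(-8*m + x)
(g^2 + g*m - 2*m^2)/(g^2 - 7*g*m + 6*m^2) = (g + 2*m)/(g - 6*m)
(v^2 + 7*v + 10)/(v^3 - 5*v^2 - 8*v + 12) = (v + 5)/(v^2 - 7*v + 6)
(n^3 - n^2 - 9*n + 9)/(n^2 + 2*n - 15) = (n^2 + 2*n - 3)/(n + 5)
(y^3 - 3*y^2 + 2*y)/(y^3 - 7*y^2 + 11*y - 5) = y*(y - 2)/(y^2 - 6*y + 5)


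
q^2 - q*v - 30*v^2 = (q - 6*v)*(q + 5*v)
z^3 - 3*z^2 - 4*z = z*(z - 4)*(z + 1)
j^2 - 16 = (j - 4)*(j + 4)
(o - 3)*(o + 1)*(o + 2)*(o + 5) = o^4 + 5*o^3 - 7*o^2 - 41*o - 30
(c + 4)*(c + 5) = c^2 + 9*c + 20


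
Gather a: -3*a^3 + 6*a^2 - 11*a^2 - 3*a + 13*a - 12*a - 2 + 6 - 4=-3*a^3 - 5*a^2 - 2*a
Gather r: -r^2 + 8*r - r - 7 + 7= -r^2 + 7*r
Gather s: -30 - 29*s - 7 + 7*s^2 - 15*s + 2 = 7*s^2 - 44*s - 35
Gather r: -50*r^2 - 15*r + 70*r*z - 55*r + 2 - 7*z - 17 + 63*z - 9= -50*r^2 + r*(70*z - 70) + 56*z - 24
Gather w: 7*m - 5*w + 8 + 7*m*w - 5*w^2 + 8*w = 7*m - 5*w^2 + w*(7*m + 3) + 8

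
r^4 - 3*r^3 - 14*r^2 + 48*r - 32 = (r - 4)*(r - 2)*(r - 1)*(r + 4)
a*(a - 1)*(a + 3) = a^3 + 2*a^2 - 3*a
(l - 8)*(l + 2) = l^2 - 6*l - 16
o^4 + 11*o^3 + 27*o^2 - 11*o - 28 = (o - 1)*(o + 1)*(o + 4)*(o + 7)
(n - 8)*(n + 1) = n^2 - 7*n - 8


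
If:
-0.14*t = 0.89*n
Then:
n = -0.157303370786517*t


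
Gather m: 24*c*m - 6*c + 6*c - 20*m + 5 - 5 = m*(24*c - 20)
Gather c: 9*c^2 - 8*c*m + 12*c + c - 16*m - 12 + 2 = 9*c^2 + c*(13 - 8*m) - 16*m - 10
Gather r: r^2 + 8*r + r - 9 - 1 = r^2 + 9*r - 10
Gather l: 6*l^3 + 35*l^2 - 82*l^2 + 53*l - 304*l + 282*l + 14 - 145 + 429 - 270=6*l^3 - 47*l^2 + 31*l + 28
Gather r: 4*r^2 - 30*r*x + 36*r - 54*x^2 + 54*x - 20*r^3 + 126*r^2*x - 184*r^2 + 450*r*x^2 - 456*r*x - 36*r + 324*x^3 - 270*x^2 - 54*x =-20*r^3 + r^2*(126*x - 180) + r*(450*x^2 - 486*x) + 324*x^3 - 324*x^2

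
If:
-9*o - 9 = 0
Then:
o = -1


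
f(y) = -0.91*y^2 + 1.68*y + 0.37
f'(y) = 1.68 - 1.82*y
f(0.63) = 1.07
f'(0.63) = 0.53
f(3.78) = -6.28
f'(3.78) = -5.20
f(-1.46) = -4.02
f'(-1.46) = 4.34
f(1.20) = 1.08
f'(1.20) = -0.50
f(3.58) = -5.28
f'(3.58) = -4.84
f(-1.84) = -5.80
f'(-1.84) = 5.03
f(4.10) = -8.04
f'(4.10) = -5.78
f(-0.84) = -1.68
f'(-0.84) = 3.21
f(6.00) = -22.31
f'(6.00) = -9.24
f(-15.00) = -229.58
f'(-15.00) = 28.98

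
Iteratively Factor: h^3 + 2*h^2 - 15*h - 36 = (h + 3)*(h^2 - h - 12) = (h + 3)^2*(h - 4)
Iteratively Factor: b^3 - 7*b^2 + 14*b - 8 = (b - 2)*(b^2 - 5*b + 4) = (b - 2)*(b - 1)*(b - 4)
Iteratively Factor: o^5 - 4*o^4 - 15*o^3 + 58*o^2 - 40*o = (o - 5)*(o^4 + o^3 - 10*o^2 + 8*o) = (o - 5)*(o - 2)*(o^3 + 3*o^2 - 4*o) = o*(o - 5)*(o - 2)*(o^2 + 3*o - 4) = o*(o - 5)*(o - 2)*(o - 1)*(o + 4)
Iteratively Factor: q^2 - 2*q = (q)*(q - 2)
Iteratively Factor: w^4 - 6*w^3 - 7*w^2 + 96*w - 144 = (w + 4)*(w^3 - 10*w^2 + 33*w - 36) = (w - 4)*(w + 4)*(w^2 - 6*w + 9) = (w - 4)*(w - 3)*(w + 4)*(w - 3)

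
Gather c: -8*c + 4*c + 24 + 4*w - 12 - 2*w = -4*c + 2*w + 12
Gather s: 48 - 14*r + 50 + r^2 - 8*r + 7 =r^2 - 22*r + 105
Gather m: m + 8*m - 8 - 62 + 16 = 9*m - 54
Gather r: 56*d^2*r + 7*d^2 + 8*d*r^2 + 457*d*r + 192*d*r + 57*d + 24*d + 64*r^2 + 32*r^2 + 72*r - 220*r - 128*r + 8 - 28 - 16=7*d^2 + 81*d + r^2*(8*d + 96) + r*(56*d^2 + 649*d - 276) - 36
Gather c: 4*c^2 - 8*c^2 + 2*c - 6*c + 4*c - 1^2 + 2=1 - 4*c^2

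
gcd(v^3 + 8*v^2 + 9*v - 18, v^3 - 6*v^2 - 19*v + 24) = v^2 + 2*v - 3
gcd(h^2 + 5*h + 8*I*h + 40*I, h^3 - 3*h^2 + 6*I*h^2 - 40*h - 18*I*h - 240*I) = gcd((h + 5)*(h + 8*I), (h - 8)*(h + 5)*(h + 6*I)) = h + 5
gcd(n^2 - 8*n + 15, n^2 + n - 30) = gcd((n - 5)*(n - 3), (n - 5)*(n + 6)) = n - 5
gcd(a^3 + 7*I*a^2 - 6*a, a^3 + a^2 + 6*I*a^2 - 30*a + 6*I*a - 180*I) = a + 6*I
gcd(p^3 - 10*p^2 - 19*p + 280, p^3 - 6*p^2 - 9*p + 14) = p - 7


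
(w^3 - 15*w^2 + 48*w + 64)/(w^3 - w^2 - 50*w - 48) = (w - 8)/(w + 6)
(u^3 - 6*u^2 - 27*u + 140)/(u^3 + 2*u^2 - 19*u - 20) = (u - 7)/(u + 1)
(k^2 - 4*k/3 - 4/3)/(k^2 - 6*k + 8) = (k + 2/3)/(k - 4)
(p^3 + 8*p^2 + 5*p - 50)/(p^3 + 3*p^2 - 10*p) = (p + 5)/p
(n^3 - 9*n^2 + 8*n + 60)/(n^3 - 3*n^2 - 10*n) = (n - 6)/n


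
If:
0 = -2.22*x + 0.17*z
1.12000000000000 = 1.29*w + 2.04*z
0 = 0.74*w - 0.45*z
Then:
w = 0.24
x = 0.03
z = 0.40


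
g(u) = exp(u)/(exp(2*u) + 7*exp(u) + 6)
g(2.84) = 0.04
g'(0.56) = 0.01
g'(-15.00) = 0.00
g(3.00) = 0.04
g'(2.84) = -0.03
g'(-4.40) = 0.00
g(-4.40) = 0.00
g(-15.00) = 0.00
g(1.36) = 0.08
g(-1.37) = 0.03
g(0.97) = 0.08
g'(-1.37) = 0.02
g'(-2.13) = 0.02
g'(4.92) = -0.01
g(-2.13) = 0.02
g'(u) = (-2*exp(2*u) - 7*exp(u))*exp(u)/(exp(2*u) + 7*exp(u) + 6)^2 + exp(u)/(exp(2*u) + 7*exp(u) + 6) = (6 - exp(2*u))*exp(u)/(exp(4*u) + 14*exp(3*u) + 61*exp(2*u) + 84*exp(u) + 36)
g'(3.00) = -0.03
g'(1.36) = -0.02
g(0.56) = 0.08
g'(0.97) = -0.00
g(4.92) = 0.01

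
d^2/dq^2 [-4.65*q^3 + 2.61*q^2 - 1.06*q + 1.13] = 5.22 - 27.9*q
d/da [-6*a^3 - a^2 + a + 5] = -18*a^2 - 2*a + 1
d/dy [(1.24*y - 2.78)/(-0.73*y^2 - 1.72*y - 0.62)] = (0.9052*y^2 - 4.0588*y - 5.5504)/(0.5329*y^4 + 2.5112*y^3 + 3.8636*y^2 + 2.1328*y + 0.3844)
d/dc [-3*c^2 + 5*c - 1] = 5 - 6*c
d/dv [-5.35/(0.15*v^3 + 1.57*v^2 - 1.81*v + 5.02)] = (2.4075*v^2 + 16.799*v - 9.6835)/(0.15*v^3 + 1.57*v^2 - 1.81*v + 5.02)^2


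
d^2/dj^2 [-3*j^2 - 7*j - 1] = -6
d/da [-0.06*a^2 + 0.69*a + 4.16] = 0.69 - 0.12*a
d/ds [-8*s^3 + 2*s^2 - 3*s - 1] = -24*s^2 + 4*s - 3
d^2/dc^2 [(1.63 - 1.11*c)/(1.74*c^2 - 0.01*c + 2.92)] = (-(1.11*c - 1.63)*(3.48*c - 0.01)*(6.96*c - 0.02) + (11.5884*c - 5.6946)*(1.74*c^2 - 0.01*c + 2.92))/(1.74*c^2 - 0.01*c + 2.92)^3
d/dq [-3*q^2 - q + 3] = -6*q - 1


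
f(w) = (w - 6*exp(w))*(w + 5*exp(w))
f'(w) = (1 - 6*exp(w))*(w + 5*exp(w)) + (w - 6*exp(w))*(5*exp(w) + 1) = -w*exp(w) + 2*w - 60*exp(2*w) - exp(w)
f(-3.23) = 10.51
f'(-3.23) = -6.47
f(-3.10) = 9.69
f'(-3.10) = -6.23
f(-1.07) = -2.02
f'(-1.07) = -9.18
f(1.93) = -1433.53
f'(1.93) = -2864.25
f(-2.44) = 5.94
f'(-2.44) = -5.21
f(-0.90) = -3.78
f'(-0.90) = -11.76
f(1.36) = -458.86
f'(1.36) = -917.29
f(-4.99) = 24.93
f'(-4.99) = -9.96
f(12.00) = -794675616808.80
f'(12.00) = -1589349443578.90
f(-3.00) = 9.07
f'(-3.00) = -6.05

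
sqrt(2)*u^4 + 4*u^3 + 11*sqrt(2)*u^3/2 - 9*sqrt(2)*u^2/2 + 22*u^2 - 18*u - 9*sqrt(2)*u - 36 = (u - 3/2)*(u + 6)*(u + 2*sqrt(2))*(sqrt(2)*u + sqrt(2))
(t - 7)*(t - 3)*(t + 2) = t^3 - 8*t^2 + t + 42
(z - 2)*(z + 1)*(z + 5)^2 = z^4 + 9*z^3 + 13*z^2 - 45*z - 50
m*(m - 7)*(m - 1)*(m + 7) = m^4 - m^3 - 49*m^2 + 49*m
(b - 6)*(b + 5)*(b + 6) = b^3 + 5*b^2 - 36*b - 180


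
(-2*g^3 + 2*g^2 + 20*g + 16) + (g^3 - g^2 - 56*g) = -g^3 + g^2 - 36*g + 16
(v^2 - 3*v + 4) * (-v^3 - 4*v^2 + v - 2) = -v^5 - v^4 + 9*v^3 - 21*v^2 + 10*v - 8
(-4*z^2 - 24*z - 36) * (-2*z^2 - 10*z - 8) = 8*z^4 + 88*z^3 + 344*z^2 + 552*z + 288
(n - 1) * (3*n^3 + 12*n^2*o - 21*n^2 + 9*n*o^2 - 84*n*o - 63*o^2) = 3*n^4 + 12*n^3*o - 24*n^3 + 9*n^2*o^2 - 96*n^2*o + 21*n^2 - 72*n*o^2 + 84*n*o + 63*o^2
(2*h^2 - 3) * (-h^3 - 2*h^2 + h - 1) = -2*h^5 - 4*h^4 + 5*h^3 + 4*h^2 - 3*h + 3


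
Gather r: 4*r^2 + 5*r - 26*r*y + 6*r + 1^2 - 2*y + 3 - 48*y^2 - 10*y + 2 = 4*r^2 + r*(11 - 26*y) - 48*y^2 - 12*y + 6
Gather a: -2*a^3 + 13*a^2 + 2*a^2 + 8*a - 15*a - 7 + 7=-2*a^3 + 15*a^2 - 7*a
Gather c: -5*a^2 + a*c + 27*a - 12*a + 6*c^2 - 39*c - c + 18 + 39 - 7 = -5*a^2 + 15*a + 6*c^2 + c*(a - 40) + 50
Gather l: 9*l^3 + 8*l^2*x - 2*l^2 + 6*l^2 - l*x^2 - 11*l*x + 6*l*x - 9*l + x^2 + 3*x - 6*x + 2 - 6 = 9*l^3 + l^2*(8*x + 4) + l*(-x^2 - 5*x - 9) + x^2 - 3*x - 4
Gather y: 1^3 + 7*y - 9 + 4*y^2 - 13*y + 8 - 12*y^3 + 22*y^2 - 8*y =-12*y^3 + 26*y^2 - 14*y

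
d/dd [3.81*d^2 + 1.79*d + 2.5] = 7.62*d + 1.79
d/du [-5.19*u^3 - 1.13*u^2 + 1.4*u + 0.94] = -15.57*u^2 - 2.26*u + 1.4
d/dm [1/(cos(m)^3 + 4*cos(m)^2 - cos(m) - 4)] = (3*cos(m)^2 + 8*cos(m) - 1)/((cos(m) + 4)^2*sin(m)^3)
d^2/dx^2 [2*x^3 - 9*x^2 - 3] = 12*x - 18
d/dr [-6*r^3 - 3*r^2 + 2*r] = -18*r^2 - 6*r + 2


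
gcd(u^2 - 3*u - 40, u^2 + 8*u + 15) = u + 5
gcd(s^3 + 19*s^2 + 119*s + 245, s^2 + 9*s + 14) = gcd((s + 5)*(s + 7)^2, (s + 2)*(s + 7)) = s + 7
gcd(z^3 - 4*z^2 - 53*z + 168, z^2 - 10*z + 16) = z - 8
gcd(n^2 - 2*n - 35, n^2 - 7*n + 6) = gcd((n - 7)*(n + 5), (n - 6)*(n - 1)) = 1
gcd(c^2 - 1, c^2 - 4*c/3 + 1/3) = c - 1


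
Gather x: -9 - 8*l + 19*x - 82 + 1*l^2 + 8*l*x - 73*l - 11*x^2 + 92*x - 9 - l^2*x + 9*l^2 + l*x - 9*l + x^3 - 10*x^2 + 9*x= 10*l^2 - 90*l + x^3 - 21*x^2 + x*(-l^2 + 9*l + 120) - 100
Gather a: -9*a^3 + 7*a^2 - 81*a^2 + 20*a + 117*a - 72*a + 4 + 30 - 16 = -9*a^3 - 74*a^2 + 65*a + 18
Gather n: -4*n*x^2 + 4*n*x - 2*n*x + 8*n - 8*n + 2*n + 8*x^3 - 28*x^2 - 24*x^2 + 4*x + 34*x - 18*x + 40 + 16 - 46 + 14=n*(-4*x^2 + 2*x + 2) + 8*x^3 - 52*x^2 + 20*x + 24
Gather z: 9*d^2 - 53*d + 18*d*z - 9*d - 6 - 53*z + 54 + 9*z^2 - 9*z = 9*d^2 - 62*d + 9*z^2 + z*(18*d - 62) + 48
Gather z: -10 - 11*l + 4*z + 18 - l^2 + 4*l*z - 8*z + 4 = -l^2 - 11*l + z*(4*l - 4) + 12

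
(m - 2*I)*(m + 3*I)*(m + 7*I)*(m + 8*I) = m^4 + 16*I*m^3 - 65*m^2 + 34*I*m - 336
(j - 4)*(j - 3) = j^2 - 7*j + 12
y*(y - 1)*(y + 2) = y^3 + y^2 - 2*y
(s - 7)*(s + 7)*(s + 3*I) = s^3 + 3*I*s^2 - 49*s - 147*I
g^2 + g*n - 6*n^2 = (g - 2*n)*(g + 3*n)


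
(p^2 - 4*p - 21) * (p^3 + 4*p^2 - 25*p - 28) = p^5 - 62*p^3 - 12*p^2 + 637*p + 588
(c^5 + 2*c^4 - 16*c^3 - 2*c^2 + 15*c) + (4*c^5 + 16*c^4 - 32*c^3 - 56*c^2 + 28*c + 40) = 5*c^5 + 18*c^4 - 48*c^3 - 58*c^2 + 43*c + 40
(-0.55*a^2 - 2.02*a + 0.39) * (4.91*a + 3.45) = -2.7005*a^3 - 11.8157*a^2 - 5.0541*a + 1.3455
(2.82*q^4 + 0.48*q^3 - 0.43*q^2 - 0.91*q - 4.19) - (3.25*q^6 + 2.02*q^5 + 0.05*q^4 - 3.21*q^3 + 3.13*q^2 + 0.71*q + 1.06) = -3.25*q^6 - 2.02*q^5 + 2.77*q^4 + 3.69*q^3 - 3.56*q^2 - 1.62*q - 5.25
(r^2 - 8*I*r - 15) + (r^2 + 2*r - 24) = 2*r^2 + 2*r - 8*I*r - 39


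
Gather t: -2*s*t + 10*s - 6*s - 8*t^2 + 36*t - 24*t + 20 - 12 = 4*s - 8*t^2 + t*(12 - 2*s) + 8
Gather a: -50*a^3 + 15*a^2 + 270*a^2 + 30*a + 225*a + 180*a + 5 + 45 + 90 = -50*a^3 + 285*a^2 + 435*a + 140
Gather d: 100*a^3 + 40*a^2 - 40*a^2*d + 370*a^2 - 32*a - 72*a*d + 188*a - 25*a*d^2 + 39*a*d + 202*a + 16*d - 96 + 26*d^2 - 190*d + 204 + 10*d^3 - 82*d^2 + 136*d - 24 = 100*a^3 + 410*a^2 + 358*a + 10*d^3 + d^2*(-25*a - 56) + d*(-40*a^2 - 33*a - 38) + 84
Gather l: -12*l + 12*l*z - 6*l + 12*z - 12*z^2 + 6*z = l*(12*z - 18) - 12*z^2 + 18*z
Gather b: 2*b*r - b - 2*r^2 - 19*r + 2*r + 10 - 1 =b*(2*r - 1) - 2*r^2 - 17*r + 9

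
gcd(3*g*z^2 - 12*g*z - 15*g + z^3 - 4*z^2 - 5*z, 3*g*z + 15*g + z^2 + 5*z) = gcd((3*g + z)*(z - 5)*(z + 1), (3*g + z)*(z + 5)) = 3*g + z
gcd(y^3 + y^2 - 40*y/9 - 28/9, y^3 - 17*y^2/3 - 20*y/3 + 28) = y^2 + y/3 - 14/3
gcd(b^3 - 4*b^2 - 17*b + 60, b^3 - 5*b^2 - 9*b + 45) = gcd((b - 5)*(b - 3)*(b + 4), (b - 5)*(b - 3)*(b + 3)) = b^2 - 8*b + 15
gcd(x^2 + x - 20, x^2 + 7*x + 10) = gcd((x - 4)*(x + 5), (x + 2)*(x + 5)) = x + 5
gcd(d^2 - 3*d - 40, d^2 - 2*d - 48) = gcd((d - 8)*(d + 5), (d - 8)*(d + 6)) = d - 8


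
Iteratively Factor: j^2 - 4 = (j + 2)*(j - 2)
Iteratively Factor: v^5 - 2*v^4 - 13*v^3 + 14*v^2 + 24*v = (v + 1)*(v^4 - 3*v^3 - 10*v^2 + 24*v) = (v + 1)*(v + 3)*(v^3 - 6*v^2 + 8*v) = (v - 2)*(v + 1)*(v + 3)*(v^2 - 4*v) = v*(v - 2)*(v + 1)*(v + 3)*(v - 4)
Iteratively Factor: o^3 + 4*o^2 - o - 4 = (o + 4)*(o^2 - 1) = (o + 1)*(o + 4)*(o - 1)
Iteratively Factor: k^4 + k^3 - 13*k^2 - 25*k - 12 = (k + 1)*(k^3 - 13*k - 12) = (k + 1)^2*(k^2 - k - 12) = (k - 4)*(k + 1)^2*(k + 3)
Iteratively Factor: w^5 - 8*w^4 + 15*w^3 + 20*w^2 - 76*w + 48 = (w - 2)*(w^4 - 6*w^3 + 3*w^2 + 26*w - 24) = (w - 2)*(w - 1)*(w^3 - 5*w^2 - 2*w + 24) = (w - 3)*(w - 2)*(w - 1)*(w^2 - 2*w - 8) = (w - 3)*(w - 2)*(w - 1)*(w + 2)*(w - 4)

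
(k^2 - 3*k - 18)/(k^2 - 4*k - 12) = (k + 3)/(k + 2)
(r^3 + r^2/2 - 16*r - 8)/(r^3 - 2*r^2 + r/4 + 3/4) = 2*(r^2 - 16)/(2*r^2 - 5*r + 3)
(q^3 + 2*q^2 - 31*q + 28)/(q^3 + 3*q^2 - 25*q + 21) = (q - 4)/(q - 3)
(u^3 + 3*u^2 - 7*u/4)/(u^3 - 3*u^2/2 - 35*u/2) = (u - 1/2)/(u - 5)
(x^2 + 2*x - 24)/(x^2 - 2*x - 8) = (x + 6)/(x + 2)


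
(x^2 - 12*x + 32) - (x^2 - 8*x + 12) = 20 - 4*x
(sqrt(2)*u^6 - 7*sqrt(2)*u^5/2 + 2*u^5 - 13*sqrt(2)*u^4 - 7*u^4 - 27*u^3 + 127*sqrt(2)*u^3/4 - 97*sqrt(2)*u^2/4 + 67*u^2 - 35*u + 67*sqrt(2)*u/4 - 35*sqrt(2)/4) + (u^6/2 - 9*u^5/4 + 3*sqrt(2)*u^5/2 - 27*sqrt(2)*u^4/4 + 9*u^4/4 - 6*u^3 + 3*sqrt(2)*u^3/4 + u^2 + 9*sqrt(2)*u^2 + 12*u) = u^6/2 + sqrt(2)*u^6 - 2*sqrt(2)*u^5 - u^5/4 - 79*sqrt(2)*u^4/4 - 19*u^4/4 - 33*u^3 + 65*sqrt(2)*u^3/2 - 61*sqrt(2)*u^2/4 + 68*u^2 - 23*u + 67*sqrt(2)*u/4 - 35*sqrt(2)/4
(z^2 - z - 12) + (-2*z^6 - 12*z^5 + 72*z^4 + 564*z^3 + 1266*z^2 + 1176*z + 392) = -2*z^6 - 12*z^5 + 72*z^4 + 564*z^3 + 1267*z^2 + 1175*z + 380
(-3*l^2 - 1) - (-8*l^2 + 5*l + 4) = 5*l^2 - 5*l - 5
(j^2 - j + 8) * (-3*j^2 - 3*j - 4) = -3*j^4 - 25*j^2 - 20*j - 32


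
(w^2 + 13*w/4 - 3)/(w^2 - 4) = (w^2 + 13*w/4 - 3)/(w^2 - 4)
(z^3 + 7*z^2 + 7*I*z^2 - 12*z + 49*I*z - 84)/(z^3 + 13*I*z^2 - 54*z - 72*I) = (z + 7)/(z + 6*I)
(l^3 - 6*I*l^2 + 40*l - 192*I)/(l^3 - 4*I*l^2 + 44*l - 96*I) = (l - 4*I)/(l - 2*I)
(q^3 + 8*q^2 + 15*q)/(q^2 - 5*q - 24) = q*(q + 5)/(q - 8)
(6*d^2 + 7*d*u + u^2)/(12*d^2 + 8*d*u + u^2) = (d + u)/(2*d + u)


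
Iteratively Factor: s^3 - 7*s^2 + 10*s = (s - 2)*(s^2 - 5*s) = (s - 5)*(s - 2)*(s)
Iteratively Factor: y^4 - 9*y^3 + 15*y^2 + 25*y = (y)*(y^3 - 9*y^2 + 15*y + 25) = y*(y - 5)*(y^2 - 4*y - 5) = y*(y - 5)*(y + 1)*(y - 5)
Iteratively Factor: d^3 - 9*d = (d + 3)*(d^2 - 3*d) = (d - 3)*(d + 3)*(d)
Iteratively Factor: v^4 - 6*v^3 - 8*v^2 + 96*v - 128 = (v - 2)*(v^3 - 4*v^2 - 16*v + 64) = (v - 4)*(v - 2)*(v^2 - 16) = (v - 4)*(v - 2)*(v + 4)*(v - 4)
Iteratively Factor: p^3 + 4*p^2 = (p + 4)*(p^2) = p*(p + 4)*(p)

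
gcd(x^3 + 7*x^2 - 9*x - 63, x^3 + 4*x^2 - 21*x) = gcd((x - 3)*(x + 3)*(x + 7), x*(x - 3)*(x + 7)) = x^2 + 4*x - 21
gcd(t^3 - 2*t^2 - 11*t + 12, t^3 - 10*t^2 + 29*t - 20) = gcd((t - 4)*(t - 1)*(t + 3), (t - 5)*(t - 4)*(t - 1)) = t^2 - 5*t + 4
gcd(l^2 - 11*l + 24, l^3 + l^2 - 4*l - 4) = 1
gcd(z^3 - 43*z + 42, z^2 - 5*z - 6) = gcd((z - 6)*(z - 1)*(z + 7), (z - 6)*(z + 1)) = z - 6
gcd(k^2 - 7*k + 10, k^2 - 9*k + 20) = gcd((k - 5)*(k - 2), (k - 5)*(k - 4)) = k - 5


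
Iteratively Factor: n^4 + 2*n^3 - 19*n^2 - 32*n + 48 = (n + 4)*(n^3 - 2*n^2 - 11*n + 12) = (n - 1)*(n + 4)*(n^2 - n - 12) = (n - 1)*(n + 3)*(n + 4)*(n - 4)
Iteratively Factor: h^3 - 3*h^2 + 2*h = (h)*(h^2 - 3*h + 2) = h*(h - 2)*(h - 1)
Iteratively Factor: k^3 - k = (k)*(k^2 - 1) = k*(k - 1)*(k + 1)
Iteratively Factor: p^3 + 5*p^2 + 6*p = (p + 2)*(p^2 + 3*p) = (p + 2)*(p + 3)*(p)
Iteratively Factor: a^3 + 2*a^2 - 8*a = (a + 4)*(a^2 - 2*a) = (a - 2)*(a + 4)*(a)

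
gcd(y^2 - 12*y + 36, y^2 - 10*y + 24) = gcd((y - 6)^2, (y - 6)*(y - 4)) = y - 6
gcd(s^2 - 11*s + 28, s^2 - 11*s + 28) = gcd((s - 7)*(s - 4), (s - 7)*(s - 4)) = s^2 - 11*s + 28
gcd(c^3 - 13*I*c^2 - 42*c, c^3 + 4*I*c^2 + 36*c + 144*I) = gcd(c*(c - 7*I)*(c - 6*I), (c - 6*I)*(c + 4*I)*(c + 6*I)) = c - 6*I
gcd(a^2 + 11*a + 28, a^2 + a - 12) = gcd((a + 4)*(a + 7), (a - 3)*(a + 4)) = a + 4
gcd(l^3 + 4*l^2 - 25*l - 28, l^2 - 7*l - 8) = l + 1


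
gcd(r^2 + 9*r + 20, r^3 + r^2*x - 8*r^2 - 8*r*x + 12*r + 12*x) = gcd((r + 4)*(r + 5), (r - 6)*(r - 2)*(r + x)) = 1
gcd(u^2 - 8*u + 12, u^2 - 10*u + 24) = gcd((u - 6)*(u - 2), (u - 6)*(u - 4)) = u - 6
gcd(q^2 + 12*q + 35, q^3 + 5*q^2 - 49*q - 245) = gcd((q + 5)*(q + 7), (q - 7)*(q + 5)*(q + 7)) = q^2 + 12*q + 35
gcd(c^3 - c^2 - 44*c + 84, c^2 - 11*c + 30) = c - 6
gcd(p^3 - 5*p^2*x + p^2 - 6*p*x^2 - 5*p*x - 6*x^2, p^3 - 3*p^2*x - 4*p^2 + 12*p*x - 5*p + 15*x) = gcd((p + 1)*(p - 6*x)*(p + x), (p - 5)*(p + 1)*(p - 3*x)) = p + 1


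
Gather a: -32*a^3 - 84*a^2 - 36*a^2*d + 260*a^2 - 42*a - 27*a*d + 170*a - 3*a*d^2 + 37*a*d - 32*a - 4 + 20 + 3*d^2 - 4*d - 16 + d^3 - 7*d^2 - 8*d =-32*a^3 + a^2*(176 - 36*d) + a*(-3*d^2 + 10*d + 96) + d^3 - 4*d^2 - 12*d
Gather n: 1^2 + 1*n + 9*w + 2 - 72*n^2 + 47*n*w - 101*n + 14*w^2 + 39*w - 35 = -72*n^2 + n*(47*w - 100) + 14*w^2 + 48*w - 32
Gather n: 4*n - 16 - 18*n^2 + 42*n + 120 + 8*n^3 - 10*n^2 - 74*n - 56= 8*n^3 - 28*n^2 - 28*n + 48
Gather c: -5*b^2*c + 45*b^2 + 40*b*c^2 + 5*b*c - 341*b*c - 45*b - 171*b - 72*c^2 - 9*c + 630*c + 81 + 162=45*b^2 - 216*b + c^2*(40*b - 72) + c*(-5*b^2 - 336*b + 621) + 243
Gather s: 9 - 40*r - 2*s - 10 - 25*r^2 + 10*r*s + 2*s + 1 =-25*r^2 + 10*r*s - 40*r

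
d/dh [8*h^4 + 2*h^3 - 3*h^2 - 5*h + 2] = 32*h^3 + 6*h^2 - 6*h - 5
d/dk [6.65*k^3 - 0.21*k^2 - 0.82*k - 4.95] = 19.95*k^2 - 0.42*k - 0.82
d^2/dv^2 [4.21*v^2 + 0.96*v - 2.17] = 8.42000000000000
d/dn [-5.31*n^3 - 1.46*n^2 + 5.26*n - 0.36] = -15.93*n^2 - 2.92*n + 5.26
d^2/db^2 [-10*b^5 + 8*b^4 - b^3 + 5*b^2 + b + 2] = -200*b^3 + 96*b^2 - 6*b + 10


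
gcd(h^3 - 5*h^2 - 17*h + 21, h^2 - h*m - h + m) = h - 1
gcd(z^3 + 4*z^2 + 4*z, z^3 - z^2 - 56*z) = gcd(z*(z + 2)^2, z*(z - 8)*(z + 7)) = z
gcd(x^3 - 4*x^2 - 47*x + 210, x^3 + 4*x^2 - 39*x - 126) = x^2 + x - 42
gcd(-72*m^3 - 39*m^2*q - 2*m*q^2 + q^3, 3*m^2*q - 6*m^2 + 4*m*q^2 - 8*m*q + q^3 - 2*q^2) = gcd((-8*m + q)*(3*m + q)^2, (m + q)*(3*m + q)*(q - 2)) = 3*m + q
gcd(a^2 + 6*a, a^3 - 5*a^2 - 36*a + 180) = a + 6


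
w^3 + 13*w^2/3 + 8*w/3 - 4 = (w - 2/3)*(w + 2)*(w + 3)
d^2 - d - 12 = (d - 4)*(d + 3)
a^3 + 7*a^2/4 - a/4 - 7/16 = (a - 1/2)*(a + 1/2)*(a + 7/4)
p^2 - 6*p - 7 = (p - 7)*(p + 1)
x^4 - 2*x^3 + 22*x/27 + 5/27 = (x - 5/3)*(x - 1)*(x + 1/3)^2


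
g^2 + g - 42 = (g - 6)*(g + 7)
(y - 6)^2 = y^2 - 12*y + 36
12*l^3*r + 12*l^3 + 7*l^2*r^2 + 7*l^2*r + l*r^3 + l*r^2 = (3*l + r)*(4*l + r)*(l*r + l)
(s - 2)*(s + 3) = s^2 + s - 6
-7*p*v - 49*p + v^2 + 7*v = (-7*p + v)*(v + 7)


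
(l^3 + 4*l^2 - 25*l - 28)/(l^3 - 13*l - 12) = (l + 7)/(l + 3)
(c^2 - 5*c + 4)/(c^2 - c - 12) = (c - 1)/(c + 3)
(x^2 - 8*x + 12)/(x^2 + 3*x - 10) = (x - 6)/(x + 5)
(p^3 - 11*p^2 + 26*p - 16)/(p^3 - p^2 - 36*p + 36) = (p^2 - 10*p + 16)/(p^2 - 36)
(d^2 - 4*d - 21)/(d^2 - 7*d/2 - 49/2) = 2*(d + 3)/(2*d + 7)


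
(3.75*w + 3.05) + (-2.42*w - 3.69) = 1.33*w - 0.64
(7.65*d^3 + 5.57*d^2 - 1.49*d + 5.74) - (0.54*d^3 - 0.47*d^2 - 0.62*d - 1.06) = 7.11*d^3 + 6.04*d^2 - 0.87*d + 6.8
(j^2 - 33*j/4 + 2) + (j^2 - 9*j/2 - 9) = 2*j^2 - 51*j/4 - 7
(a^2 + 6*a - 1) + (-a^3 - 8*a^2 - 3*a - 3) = -a^3 - 7*a^2 + 3*a - 4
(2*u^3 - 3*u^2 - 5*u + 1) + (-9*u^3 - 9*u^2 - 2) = -7*u^3 - 12*u^2 - 5*u - 1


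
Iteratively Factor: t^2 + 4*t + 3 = (t + 3)*(t + 1)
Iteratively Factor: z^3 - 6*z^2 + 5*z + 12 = (z - 4)*(z^2 - 2*z - 3) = (z - 4)*(z - 3)*(z + 1)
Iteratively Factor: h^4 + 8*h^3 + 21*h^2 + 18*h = (h + 3)*(h^3 + 5*h^2 + 6*h) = h*(h + 3)*(h^2 + 5*h + 6) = h*(h + 2)*(h + 3)*(h + 3)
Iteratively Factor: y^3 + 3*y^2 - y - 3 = (y - 1)*(y^2 + 4*y + 3) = (y - 1)*(y + 3)*(y + 1)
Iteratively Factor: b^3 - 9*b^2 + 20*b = (b - 4)*(b^2 - 5*b) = b*(b - 4)*(b - 5)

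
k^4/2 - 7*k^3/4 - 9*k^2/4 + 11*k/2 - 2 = (k/2 + 1)*(k - 4)*(k - 1)*(k - 1/2)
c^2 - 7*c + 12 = (c - 4)*(c - 3)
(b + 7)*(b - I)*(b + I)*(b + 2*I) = b^4 + 7*b^3 + 2*I*b^3 + b^2 + 14*I*b^2 + 7*b + 2*I*b + 14*I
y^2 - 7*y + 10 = (y - 5)*(y - 2)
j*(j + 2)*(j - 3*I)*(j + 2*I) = j^4 + 2*j^3 - I*j^3 + 6*j^2 - 2*I*j^2 + 12*j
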